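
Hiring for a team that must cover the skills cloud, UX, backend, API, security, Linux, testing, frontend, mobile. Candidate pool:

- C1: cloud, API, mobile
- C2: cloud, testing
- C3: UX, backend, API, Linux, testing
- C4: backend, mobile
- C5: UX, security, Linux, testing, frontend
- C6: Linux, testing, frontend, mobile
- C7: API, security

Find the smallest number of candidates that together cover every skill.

C1, C3, C5 together cover {cloud, UX, backend, API, security, Linux, testing, frontend, mobile} — every skill.
No 2 of the 7 candidates cover everything (all 21 pairs fall short), so 3 is minimum.

3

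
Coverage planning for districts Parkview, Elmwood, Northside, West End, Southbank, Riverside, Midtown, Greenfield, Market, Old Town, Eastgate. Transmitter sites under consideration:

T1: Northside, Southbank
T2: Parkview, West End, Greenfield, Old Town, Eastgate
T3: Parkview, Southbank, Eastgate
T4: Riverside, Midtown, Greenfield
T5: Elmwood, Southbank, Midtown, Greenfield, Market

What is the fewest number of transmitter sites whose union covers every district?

4

T1, T2, T4, T5 together cover {Parkview, Elmwood, Northside, West End, Southbank, Riverside, Midtown, Greenfield, Market, Old Town, Eastgate} — every district.
No 3 of the 5 transmitter sites cover everything (all 10 triples fall short), so 4 is minimum.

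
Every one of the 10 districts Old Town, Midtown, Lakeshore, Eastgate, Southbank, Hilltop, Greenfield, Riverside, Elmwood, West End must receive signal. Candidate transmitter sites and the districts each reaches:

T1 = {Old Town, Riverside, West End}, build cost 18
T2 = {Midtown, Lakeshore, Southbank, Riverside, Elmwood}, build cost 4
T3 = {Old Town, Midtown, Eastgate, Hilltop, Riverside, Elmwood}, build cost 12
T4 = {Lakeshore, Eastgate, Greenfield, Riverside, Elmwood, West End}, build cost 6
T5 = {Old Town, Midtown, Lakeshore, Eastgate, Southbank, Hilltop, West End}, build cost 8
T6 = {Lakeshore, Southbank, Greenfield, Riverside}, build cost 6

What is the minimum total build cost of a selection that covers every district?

T4, T5 cover every district at build cost 6 + 8 = 14.
Any cover uses at least 2 transmitter sites; among all covering selections none totals below 14.

14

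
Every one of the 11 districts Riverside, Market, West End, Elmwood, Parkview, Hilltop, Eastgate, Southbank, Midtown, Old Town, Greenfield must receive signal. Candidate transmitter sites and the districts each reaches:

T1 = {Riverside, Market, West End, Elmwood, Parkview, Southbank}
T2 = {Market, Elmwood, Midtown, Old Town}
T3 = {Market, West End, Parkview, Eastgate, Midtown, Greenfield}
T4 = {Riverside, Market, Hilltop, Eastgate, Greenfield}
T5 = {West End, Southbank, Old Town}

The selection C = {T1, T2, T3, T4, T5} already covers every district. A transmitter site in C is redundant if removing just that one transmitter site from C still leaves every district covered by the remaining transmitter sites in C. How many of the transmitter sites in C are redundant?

4

Drop T1: the rest still cover every district — redundant.
Drop T2: the rest still cover every district — redundant.
Drop T3: the rest still cover every district — redundant.
Drop T4: Hilltop uncovered — not redundant.
Drop T5: the rest still cover every district — redundant.
4 redundant: T1, T2, T3, T5.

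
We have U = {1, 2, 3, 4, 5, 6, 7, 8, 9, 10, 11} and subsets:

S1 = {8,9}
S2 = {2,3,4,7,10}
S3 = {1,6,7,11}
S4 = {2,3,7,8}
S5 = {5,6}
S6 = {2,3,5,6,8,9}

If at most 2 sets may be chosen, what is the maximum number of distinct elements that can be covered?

Choosing S2, S6 covers {2, 3, 4, 5, 6, 7, 8, 9, 10} — 9 elements.
No choice of 2 sets does better; here 1, 11 are left uncovered.

9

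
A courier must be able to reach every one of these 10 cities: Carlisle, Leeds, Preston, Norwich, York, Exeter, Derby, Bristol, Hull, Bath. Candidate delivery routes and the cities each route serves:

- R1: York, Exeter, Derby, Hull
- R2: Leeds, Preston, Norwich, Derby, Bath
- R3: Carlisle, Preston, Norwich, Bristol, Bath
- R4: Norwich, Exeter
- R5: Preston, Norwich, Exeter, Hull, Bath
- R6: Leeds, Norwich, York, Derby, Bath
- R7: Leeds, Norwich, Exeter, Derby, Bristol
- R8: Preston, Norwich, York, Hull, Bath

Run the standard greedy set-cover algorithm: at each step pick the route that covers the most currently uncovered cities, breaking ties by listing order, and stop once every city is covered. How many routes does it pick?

Pick 1: R2 covers 5 new cities (Leeds, Preston, Norwich, Derby, Bath).
Pick 2: R1 covers 3 new cities (York, Exeter, Hull).
Pick 3: R3 covers 2 new cities (Carlisle, Bristol).
Greedy uses 3 routes.

3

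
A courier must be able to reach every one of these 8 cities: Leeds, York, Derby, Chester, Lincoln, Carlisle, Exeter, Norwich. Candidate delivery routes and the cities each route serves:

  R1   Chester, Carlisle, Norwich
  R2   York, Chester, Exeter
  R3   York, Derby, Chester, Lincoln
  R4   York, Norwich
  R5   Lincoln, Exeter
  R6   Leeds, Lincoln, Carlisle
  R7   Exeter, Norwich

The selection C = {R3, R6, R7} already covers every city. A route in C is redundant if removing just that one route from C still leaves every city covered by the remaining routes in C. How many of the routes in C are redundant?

Drop R3: York, Derby, Chester uncovered — not redundant.
Drop R6: Leeds, Carlisle uncovered — not redundant.
Drop R7: Exeter, Norwich uncovered — not redundant.
None of the routes in C is redundant.

0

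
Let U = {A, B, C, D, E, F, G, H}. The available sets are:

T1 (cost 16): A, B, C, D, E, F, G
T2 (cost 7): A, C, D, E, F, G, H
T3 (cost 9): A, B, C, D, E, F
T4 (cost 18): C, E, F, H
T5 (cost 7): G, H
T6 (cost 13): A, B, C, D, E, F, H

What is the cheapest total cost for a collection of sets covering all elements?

16

T2, T3 cover every element at cost 7 + 9 = 16.
Any cover uses at least 2 sets; among all covering selections none totals below 16.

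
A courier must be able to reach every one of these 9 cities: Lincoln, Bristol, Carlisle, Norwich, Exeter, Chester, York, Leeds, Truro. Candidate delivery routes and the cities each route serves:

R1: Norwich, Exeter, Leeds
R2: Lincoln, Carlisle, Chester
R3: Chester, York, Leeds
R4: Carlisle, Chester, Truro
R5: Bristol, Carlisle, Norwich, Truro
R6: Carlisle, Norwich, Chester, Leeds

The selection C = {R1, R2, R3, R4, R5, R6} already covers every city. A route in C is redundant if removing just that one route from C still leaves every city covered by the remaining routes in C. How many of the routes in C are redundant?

2

Drop R1: Exeter uncovered — not redundant.
Drop R2: Lincoln uncovered — not redundant.
Drop R3: York uncovered — not redundant.
Drop R4: the rest still cover every city — redundant.
Drop R5: Bristol uncovered — not redundant.
Drop R6: the rest still cover every city — redundant.
2 redundant: R4, R6.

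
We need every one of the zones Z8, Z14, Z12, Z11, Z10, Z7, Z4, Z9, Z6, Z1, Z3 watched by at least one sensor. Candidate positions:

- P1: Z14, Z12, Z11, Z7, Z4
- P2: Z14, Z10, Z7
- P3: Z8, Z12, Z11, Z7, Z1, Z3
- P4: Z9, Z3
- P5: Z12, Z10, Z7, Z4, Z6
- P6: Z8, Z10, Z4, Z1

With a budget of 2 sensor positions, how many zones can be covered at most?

Choosing P3, P5 covers {Z8, Z12, Z11, Z10, Z7, Z4, Z6, Z1, Z3} — 9 zones.
No choice of 2 sensor positions does better; here Z14, Z9 are left uncovered.

9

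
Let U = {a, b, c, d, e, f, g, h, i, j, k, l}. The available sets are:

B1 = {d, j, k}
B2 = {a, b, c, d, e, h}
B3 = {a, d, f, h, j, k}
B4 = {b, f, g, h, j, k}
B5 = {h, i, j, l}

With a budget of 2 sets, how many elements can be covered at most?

10

Choosing B2, B4 covers {a, b, c, d, e, f, g, h, j, k} — 10 elements.
No choice of 2 sets does better; here i, l are left uncovered.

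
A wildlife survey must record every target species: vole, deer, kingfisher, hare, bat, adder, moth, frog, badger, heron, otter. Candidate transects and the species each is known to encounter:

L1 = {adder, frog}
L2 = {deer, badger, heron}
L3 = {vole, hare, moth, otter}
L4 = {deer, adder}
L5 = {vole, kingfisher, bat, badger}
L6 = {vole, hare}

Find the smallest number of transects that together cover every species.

L1, L2, L3, L5 together cover {vole, deer, kingfisher, hare, bat, adder, moth, frog, badger, heron, otter} — every species.
No 3 of the 6 transects cover everything (all 20 triples fall short), so 4 is minimum.

4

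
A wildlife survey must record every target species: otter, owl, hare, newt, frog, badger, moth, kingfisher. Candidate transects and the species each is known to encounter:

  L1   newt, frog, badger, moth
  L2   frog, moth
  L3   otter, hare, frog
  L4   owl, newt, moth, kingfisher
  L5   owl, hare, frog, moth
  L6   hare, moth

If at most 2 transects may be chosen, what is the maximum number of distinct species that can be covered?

Choosing L3, L4 covers {otter, owl, hare, newt, frog, moth, kingfisher} — 7 species.
No choice of 2 transects does better; here badger is left uncovered.

7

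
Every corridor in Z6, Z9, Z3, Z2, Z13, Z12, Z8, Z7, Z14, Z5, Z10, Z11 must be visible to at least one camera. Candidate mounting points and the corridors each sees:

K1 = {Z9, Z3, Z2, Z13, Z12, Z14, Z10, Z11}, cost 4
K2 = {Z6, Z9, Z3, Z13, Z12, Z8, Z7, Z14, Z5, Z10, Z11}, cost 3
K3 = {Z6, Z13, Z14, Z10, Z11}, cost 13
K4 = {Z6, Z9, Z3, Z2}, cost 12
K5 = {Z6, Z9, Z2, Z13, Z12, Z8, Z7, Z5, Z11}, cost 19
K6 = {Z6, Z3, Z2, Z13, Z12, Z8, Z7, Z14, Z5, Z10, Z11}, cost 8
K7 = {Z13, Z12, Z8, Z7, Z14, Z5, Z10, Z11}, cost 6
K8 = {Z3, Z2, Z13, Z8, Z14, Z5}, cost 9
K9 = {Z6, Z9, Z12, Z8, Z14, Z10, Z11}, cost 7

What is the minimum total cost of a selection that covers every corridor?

7

K1, K2 cover every corridor at cost 4 + 3 = 7.
Any cover uses at least 2 camera mounts; among all covering selections none totals below 7.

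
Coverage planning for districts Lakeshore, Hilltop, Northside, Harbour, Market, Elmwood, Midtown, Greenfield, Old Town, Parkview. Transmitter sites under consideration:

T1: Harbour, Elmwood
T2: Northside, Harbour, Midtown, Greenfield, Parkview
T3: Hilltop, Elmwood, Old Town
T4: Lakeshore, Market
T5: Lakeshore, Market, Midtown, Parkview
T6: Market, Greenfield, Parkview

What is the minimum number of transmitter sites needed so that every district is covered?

T2, T3, T4 together cover {Lakeshore, Hilltop, Northside, Harbour, Market, Elmwood, Midtown, Greenfield, Old Town, Parkview} — every district.
No 2 of the 6 transmitter sites cover everything (all 15 pairs fall short), so 3 is minimum.

3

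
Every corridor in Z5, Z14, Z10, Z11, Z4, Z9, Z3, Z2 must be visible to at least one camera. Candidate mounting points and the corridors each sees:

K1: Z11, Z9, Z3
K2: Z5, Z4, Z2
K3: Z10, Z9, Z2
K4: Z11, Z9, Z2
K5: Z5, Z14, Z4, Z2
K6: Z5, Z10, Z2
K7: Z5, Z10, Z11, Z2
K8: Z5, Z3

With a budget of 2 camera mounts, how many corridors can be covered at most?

Choosing K1, K5 covers {Z5, Z14, Z11, Z4, Z9, Z3, Z2} — 7 corridors.
No choice of 2 camera mounts does better; here Z10 is left uncovered.

7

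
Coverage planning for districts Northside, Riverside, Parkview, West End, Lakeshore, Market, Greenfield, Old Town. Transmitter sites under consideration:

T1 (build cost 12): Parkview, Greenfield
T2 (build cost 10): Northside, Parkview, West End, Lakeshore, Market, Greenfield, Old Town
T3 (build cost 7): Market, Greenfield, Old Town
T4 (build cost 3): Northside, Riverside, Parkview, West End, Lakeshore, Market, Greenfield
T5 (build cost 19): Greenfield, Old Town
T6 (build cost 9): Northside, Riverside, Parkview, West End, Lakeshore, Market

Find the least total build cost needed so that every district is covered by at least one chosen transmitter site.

T3, T4 cover every district at build cost 7 + 3 = 10.
Any cover uses at least 2 transmitter sites; among all covering selections none totals below 10.

10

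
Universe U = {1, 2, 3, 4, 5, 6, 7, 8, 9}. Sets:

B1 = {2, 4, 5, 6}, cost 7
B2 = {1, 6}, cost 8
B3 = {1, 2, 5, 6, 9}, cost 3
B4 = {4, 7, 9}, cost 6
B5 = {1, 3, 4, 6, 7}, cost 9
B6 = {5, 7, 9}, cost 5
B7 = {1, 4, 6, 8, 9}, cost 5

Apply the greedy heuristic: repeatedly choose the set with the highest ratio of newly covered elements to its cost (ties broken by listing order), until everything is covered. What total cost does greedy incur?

17

Pick 1: B3 adds 5 new (1, 2, 5, 6, 9) at cost 3 (ratio 5/3).
Pick 2: B7 adds 2 new (4, 8) at cost 5 (ratio 2/5).
Pick 3: B5 adds 2 new (3, 7) at cost 9 (ratio 2/9).
Greedy total cost: 3 + 5 + 9 = 17.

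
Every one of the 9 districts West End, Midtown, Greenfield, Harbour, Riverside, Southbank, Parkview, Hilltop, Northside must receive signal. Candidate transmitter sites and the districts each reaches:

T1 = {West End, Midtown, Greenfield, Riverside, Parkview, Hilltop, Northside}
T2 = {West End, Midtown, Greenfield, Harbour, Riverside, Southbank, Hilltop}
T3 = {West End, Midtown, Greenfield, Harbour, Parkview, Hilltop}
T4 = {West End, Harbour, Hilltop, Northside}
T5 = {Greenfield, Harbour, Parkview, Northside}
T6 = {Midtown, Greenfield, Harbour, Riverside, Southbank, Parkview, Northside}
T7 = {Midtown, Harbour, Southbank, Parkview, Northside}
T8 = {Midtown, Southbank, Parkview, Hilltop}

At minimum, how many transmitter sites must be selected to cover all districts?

T1, T2 together cover {West End, Midtown, Greenfield, Harbour, Riverside, Southbank, Parkview, Hilltop, Northside} — every district.
No single transmitter site contains all 9 districts, so 2 is optimal.

2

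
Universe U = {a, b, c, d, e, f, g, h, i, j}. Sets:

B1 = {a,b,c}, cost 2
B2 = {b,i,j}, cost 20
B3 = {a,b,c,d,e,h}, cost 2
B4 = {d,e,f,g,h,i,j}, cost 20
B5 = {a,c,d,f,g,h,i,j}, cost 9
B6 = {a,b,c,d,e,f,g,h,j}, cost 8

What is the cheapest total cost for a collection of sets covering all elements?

11

B3, B5 cover every element at cost 2 + 9 = 11.
Any cover uses at least 2 sets; among all covering selections none totals below 11.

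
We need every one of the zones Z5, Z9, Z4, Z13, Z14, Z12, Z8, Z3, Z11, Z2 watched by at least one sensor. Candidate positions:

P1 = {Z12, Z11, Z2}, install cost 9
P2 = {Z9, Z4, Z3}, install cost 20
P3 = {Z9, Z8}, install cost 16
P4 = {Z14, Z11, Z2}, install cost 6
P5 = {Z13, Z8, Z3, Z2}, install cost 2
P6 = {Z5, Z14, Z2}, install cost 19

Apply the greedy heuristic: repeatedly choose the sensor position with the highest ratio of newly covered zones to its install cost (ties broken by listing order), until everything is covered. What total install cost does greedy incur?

Pick 1: P5 adds 4 new (Z13, Z8, Z3, Z2) at install cost 2 (ratio 4/2).
Pick 2: P4 adds 2 new (Z14, Z11) at install cost 6 (ratio 2/6).
Pick 3: P1 adds 1 new (Z12) at install cost 9 (ratio 1/9).
Pick 4: P2 adds 2 new (Z9, Z4) at install cost 20 (ratio 2/20).
Pick 5: P6 adds 1 new (Z5) at install cost 19 (ratio 1/19).
Greedy total install cost: 2 + 6 + 9 + 20 + 19 = 56. (The true optimum is 50, so greedy overshoots here.)

56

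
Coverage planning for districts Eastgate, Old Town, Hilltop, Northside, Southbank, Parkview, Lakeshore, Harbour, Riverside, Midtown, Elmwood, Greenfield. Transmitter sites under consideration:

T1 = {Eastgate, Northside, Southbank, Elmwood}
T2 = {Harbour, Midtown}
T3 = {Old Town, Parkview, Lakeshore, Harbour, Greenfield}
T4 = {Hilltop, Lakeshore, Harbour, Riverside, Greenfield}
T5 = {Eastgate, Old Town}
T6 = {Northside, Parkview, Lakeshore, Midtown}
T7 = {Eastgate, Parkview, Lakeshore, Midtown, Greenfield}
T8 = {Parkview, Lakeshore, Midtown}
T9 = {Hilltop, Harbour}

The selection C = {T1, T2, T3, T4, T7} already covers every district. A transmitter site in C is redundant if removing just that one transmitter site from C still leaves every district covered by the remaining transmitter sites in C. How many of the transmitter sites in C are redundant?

Drop T1: Northside, Southbank, Elmwood uncovered — not redundant.
Drop T2: the rest still cover every district — redundant.
Drop T3: Old Town uncovered — not redundant.
Drop T4: Hilltop, Riverside uncovered — not redundant.
Drop T7: the rest still cover every district — redundant.
2 redundant: T2, T7.

2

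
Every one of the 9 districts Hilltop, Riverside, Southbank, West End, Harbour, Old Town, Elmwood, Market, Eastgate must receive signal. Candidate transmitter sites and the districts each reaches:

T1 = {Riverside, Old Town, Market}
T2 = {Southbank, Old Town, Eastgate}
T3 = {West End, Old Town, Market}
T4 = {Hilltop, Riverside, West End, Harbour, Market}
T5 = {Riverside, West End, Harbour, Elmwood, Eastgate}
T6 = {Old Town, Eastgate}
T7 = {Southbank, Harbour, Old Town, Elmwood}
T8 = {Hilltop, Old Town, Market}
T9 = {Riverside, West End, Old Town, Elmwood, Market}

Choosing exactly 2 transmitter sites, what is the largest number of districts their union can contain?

8

Choosing T2, T4 covers {Hilltop, Riverside, Southbank, West End, Harbour, Old Town, Market, Eastgate} — 8 districts.
No choice of 2 transmitter sites does better; here Elmwood is left uncovered.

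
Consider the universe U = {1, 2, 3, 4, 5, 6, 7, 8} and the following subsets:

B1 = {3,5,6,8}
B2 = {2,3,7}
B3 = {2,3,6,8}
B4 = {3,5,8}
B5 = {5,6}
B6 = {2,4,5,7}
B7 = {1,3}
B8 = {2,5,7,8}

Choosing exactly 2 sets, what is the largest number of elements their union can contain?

Choosing B1, B6 covers {2, 3, 4, 5, 6, 7, 8} — 7 elements.
No choice of 2 sets does better; here 1 is left uncovered.

7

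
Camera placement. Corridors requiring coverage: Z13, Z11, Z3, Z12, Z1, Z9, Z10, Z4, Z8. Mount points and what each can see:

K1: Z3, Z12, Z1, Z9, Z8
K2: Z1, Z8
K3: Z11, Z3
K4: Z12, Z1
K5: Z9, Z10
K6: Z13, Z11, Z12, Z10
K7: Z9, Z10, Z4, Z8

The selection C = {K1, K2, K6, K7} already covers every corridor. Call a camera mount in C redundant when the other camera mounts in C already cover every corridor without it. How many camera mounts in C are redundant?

Drop K1: Z3 uncovered — not redundant.
Drop K2: the rest still cover every corridor — redundant.
Drop K6: Z13, Z11 uncovered — not redundant.
Drop K7: Z4 uncovered — not redundant.
1 redundant: K2.

1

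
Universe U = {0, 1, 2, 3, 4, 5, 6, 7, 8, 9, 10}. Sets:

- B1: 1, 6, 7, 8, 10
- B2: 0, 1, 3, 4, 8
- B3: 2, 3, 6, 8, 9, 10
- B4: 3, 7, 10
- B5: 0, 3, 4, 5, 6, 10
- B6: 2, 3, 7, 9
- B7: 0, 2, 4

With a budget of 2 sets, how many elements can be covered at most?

Choosing B1, B5 covers {0, 1, 3, 4, 5, 6, 7, 8, 10} — 9 elements.
No choice of 2 sets does better; here 2, 9 are left uncovered.

9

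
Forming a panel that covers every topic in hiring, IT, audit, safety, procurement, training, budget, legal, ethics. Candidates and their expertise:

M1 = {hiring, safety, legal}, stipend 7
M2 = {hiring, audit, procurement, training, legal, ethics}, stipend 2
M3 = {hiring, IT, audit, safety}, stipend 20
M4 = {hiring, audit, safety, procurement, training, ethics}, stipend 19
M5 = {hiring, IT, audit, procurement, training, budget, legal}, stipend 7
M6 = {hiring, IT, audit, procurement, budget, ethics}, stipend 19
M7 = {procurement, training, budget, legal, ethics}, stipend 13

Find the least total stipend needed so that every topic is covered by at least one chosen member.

16

M1, M2, M5 cover every topic at stipend 7 + 2 + 7 = 16.
Any cover uses at least 2 members; among all covering selections none totals below 16.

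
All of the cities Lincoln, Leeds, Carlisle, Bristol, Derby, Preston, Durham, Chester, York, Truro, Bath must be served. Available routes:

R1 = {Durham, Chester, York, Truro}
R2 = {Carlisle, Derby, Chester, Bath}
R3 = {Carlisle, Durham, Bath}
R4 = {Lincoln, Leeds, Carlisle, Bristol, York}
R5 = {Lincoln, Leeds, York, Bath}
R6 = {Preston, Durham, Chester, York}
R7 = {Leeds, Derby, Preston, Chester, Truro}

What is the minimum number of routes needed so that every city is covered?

R3, R4, R7 together cover {Lincoln, Leeds, Carlisle, Bristol, Derby, Preston, Durham, Chester, York, Truro, Bath} — every city.
No 2 of the 7 routes cover everything (all 21 pairs fall short), so 3 is minimum.

3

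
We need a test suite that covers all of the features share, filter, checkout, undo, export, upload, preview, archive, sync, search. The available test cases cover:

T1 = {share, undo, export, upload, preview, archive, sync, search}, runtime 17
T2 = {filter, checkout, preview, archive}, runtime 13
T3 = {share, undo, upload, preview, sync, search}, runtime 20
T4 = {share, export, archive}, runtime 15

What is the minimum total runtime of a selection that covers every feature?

T1, T2 cover every feature at runtime 17 + 13 = 30.
Any cover uses at least 2 test cases; among all covering selections none totals below 30.

30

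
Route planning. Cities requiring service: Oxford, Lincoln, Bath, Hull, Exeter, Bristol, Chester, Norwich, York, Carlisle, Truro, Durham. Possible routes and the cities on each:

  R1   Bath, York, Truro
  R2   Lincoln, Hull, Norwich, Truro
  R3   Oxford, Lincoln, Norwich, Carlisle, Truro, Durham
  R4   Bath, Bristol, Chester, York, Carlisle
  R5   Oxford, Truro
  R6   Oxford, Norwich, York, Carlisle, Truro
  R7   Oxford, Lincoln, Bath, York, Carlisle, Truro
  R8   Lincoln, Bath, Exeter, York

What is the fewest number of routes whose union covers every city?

4

R2, R3, R4, R8 together cover {Oxford, Lincoln, Bath, Hull, Exeter, Bristol, Chester, Norwich, York, Carlisle, Truro, Durham} — every city.
No 3 of the 8 routes cover everything (all 56 triples fall short), so 4 is minimum.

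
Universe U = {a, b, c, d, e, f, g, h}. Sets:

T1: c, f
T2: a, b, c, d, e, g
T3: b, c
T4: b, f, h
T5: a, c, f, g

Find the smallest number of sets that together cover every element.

2

T2, T4 together cover {a, b, c, d, e, f, g, h} — every element.
No single set contains all 8 elements, so 2 is optimal.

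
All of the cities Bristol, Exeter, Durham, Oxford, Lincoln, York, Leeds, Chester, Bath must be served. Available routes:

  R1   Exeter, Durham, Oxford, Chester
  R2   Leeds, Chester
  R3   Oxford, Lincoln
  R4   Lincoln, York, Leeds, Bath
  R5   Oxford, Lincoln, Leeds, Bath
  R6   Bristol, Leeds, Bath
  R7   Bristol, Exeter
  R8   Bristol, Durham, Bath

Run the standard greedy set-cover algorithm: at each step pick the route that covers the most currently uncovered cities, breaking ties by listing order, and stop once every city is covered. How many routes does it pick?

3

Pick 1: R1 covers 4 new cities (Exeter, Durham, Oxford, Chester).
Pick 2: R4 covers 4 new cities (Lincoln, York, Leeds, Bath).
Pick 3: R6 covers 1 new cities (Bristol).
Greedy uses 3 routes.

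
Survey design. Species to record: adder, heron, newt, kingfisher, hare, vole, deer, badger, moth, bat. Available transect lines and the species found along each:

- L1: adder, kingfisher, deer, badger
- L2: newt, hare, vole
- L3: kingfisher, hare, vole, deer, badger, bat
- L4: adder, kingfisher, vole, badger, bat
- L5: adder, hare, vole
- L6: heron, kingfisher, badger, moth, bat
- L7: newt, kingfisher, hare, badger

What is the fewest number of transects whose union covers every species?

3

L1, L2, L6 together cover {adder, heron, newt, kingfisher, hare, vole, deer, badger, moth, bat} — every species.
No 2 of the 7 transects cover everything (all 21 pairs fall short), so 3 is minimum.
Greedy (largest uncovered first) would take L3, L6, L1, L2 — 4 transects — but 3 suffice.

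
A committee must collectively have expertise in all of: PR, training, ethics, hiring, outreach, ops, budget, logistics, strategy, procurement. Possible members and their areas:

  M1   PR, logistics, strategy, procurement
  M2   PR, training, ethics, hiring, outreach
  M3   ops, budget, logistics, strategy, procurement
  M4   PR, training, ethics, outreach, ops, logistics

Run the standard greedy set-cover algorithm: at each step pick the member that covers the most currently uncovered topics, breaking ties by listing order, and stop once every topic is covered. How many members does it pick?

Pick 1: M4 covers 6 new topics (PR, training, ethics, outreach, ops, logistics).
Pick 2: M3 covers 3 new topics (budget, strategy, procurement).
Pick 3: M2 covers 1 new topics (hiring).
Greedy uses 3 members. (The true minimum is 2.)

3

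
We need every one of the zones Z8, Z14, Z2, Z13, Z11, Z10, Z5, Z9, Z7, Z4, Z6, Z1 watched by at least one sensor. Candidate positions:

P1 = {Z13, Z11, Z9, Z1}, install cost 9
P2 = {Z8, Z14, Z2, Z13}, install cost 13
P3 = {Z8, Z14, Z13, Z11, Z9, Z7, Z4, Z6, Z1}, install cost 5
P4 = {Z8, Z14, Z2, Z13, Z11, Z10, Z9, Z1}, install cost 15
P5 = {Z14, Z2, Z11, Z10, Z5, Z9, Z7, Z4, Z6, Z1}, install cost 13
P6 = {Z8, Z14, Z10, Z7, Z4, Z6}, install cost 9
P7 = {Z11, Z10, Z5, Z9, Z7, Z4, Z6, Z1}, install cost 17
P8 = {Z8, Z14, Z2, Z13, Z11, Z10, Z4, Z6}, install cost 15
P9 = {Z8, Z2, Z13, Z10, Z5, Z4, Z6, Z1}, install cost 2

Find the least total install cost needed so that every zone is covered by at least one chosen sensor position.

P3, P9 cover every zone at install cost 5 + 2 = 7.
Any cover uses at least 2 sensor positions; among all covering selections none totals below 7.

7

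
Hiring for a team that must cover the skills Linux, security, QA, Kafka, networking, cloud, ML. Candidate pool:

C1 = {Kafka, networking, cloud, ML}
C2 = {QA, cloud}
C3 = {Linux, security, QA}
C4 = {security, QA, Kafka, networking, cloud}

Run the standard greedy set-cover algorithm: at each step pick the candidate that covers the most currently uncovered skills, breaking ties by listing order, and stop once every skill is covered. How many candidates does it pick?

3

Pick 1: C4 covers 5 new skills (security, QA, Kafka, networking, cloud).
Pick 2: C1 covers 1 new skills (ML).
Pick 3: C3 covers 1 new skills (Linux).
Greedy uses 3 candidates. (The true minimum is 2.)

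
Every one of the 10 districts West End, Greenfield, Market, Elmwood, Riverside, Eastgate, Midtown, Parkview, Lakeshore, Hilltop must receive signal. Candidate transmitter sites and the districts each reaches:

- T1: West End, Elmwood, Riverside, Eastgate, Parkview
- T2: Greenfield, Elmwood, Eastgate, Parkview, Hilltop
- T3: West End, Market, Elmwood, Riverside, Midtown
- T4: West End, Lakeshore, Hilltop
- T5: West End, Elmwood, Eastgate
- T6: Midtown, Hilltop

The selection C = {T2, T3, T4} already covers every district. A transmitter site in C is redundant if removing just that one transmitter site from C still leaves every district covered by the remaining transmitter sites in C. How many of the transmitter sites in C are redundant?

Drop T2: Greenfield, Eastgate, Parkview uncovered — not redundant.
Drop T3: Market, Riverside, Midtown uncovered — not redundant.
Drop T4: Lakeshore uncovered — not redundant.
None of the transmitter sites in C is redundant.

0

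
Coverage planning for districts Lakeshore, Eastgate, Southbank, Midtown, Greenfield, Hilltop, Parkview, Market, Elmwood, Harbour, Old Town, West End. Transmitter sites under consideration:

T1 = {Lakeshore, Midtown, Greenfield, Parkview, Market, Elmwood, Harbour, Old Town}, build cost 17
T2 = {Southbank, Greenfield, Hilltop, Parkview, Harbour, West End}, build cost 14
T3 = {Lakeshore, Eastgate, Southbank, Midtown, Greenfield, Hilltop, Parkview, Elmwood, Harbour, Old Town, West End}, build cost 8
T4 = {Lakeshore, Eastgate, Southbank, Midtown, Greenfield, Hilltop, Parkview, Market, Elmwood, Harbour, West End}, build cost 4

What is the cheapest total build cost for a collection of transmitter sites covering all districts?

12

T3, T4 cover every district at build cost 8 + 4 = 12.
Any cover uses at least 2 transmitter sites; among all covering selections none totals below 12.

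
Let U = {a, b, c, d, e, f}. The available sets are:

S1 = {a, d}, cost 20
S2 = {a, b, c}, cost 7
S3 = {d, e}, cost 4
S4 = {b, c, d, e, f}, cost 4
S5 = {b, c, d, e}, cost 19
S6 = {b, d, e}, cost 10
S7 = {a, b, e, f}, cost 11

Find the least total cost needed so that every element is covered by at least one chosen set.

S2, S4 cover every element at cost 7 + 4 = 11.
Any cover uses at least 2 sets; among all covering selections none totals below 11.

11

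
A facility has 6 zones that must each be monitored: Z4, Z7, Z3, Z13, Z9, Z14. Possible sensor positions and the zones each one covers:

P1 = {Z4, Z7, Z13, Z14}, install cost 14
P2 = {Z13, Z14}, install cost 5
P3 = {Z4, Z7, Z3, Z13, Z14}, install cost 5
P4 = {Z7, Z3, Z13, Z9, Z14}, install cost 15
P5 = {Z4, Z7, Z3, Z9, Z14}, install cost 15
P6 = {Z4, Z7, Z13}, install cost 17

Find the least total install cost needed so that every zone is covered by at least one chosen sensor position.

P2, P5 cover every zone at install cost 5 + 15 = 20.
Any cover uses at least 2 sensor positions; among all covering selections none totals below 20.

20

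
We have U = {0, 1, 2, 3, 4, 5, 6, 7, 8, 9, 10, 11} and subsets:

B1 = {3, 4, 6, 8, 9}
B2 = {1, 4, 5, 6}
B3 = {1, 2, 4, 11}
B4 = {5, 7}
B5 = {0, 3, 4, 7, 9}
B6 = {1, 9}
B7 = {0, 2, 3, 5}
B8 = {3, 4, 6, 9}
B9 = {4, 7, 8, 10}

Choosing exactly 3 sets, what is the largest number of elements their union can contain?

Choosing B1, B3, B4 covers {1, 2, 3, 4, 5, 6, 7, 8, 9, 11} — 10 elements.
No choice of 3 sets does better; here 0, 10 are left uncovered.

10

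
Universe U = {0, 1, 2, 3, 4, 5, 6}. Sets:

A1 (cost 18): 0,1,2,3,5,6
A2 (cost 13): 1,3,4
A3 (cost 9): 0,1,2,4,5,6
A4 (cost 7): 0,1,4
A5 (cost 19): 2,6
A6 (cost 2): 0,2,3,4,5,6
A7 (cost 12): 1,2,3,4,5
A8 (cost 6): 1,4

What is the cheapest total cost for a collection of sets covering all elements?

8

A6, A8 cover every element at cost 2 + 6 = 8.
Any cover uses at least 2 sets; among all covering selections none totals below 8.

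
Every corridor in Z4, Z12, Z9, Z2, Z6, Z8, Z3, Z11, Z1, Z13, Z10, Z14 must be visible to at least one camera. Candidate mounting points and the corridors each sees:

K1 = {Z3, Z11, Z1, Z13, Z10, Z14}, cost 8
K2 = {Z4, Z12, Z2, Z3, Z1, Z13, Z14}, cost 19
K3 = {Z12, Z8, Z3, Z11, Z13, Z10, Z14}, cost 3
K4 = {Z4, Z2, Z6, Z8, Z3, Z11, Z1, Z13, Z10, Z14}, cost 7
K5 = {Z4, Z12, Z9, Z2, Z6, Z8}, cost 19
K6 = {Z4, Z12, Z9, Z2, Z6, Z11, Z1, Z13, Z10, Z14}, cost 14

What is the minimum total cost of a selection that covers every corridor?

K3, K6 cover every corridor at cost 3 + 14 = 17.
Any cover uses at least 2 camera mounts; among all covering selections none totals below 17.

17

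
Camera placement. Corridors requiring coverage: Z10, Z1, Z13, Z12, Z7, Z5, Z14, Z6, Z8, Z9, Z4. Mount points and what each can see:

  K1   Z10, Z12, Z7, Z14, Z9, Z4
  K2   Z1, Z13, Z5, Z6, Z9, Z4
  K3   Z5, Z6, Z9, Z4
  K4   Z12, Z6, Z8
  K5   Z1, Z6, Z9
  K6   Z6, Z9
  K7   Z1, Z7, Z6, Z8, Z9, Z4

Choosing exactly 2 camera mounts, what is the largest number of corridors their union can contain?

Choosing K1, K2 covers {Z10, Z1, Z13, Z12, Z7, Z5, Z14, Z6, Z9, Z4} — 10 corridors.
No choice of 2 camera mounts does better; here Z8 is left uncovered.

10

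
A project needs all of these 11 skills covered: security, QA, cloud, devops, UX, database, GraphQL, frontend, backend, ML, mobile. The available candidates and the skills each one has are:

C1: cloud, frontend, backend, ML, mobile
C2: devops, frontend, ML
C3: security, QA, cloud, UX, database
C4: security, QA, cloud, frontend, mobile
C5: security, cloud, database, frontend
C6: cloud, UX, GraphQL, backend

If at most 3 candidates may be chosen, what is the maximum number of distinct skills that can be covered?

Choosing C1, C2, C3 covers {security, QA, cloud, devops, UX, database, frontend, backend, ML, mobile} — 10 skills.
No choice of 3 candidates does better; here GraphQL is left uncovered.

10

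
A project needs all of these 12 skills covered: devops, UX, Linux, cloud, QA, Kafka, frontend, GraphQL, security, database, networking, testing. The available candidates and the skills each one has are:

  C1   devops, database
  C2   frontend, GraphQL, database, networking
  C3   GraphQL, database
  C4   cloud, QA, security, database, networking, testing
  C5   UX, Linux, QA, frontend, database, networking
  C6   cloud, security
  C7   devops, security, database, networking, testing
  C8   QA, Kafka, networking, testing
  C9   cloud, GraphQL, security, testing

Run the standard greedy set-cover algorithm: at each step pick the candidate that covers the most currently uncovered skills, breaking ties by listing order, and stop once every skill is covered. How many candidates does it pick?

5

Pick 1: C4 covers 6 new skills (cloud, QA, security, database, networking, testing).
Pick 2: C5 covers 3 new skills (UX, Linux, frontend).
Pick 3: C1 covers 1 new skills (devops).
Pick 4: C2 covers 1 new skills (GraphQL).
Pick 5: C8 covers 1 new skills (Kafka).
Greedy uses 5 candidates. (The true minimum is 4.)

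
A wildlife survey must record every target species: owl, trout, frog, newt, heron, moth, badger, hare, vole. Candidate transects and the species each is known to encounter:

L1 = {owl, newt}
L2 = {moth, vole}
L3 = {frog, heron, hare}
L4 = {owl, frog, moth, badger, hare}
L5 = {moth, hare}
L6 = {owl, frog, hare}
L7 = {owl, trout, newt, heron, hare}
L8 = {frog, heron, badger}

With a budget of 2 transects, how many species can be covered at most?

Choosing L4, L7 covers {owl, trout, frog, newt, heron, moth, badger, hare} — 8 species.
No choice of 2 transects does better; here vole is left uncovered.

8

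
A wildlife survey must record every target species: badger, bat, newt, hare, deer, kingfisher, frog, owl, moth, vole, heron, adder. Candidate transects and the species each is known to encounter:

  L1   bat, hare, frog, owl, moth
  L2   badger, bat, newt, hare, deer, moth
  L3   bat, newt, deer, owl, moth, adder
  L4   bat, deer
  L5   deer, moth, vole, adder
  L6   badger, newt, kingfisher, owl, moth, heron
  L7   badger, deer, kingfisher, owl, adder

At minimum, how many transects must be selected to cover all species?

3

L1, L5, L6 together cover {badger, bat, newt, hare, deer, kingfisher, frog, owl, moth, vole, heron, adder} — every species.
No 2 of the 7 transects cover everything (all 21 pairs fall short), so 3 is minimum.
Greedy (largest uncovered first) would take L2, L6, L5, L1 — 4 transects — but 3 suffice.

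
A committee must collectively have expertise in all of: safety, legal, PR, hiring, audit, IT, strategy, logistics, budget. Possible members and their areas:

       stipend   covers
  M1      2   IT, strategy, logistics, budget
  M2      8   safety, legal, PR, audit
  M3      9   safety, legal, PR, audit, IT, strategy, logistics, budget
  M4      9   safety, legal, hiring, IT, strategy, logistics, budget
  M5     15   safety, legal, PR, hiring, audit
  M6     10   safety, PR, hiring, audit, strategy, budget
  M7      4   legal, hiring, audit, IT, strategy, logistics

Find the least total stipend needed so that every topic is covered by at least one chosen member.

13

M3, M7 cover every topic at stipend 9 + 4 = 13.
Any cover uses at least 2 members; among all covering selections none totals below 13.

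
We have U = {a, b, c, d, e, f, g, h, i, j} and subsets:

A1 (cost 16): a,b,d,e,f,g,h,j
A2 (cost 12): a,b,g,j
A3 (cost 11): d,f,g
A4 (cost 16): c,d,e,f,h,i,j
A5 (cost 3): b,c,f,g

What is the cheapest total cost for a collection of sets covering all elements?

A2, A4 cover every element at cost 12 + 16 = 28.
Any cover uses at least 2 sets; among all covering selections none totals below 28.

28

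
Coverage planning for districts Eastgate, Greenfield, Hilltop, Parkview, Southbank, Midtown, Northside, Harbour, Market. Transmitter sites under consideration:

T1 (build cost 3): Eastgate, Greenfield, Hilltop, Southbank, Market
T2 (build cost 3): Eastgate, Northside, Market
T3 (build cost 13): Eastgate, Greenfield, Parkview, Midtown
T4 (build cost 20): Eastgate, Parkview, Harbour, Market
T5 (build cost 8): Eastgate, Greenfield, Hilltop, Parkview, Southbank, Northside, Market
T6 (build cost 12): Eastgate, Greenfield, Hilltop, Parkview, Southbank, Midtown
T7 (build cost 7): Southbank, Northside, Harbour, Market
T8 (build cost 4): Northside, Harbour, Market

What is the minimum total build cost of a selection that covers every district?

16

T6, T8 cover every district at build cost 12 + 4 = 16.
Any cover uses at least 2 transmitter sites; among all covering selections none totals below 16.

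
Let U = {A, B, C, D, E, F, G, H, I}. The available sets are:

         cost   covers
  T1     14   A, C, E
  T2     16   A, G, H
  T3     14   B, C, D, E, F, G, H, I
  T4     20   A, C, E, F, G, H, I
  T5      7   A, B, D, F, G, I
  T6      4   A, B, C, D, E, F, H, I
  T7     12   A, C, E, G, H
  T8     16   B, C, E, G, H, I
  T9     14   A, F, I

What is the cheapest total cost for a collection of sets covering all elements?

T5, T6 cover every element at cost 7 + 4 = 11.
Any cover uses at least 2 sets; among all covering selections none totals below 11.

11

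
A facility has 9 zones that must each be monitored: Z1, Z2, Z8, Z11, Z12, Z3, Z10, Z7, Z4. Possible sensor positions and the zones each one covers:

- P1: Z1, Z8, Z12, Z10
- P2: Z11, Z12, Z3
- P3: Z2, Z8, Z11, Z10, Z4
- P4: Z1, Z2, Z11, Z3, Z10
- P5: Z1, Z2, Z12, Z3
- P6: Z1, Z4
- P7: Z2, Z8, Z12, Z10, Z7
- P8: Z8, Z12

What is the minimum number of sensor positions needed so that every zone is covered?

3

P2, P6, P7 together cover {Z1, Z2, Z8, Z11, Z12, Z3, Z10, Z7, Z4} — every zone.
No 2 of the 8 sensor positions cover everything (all 28 pairs fall short), so 3 is minimum.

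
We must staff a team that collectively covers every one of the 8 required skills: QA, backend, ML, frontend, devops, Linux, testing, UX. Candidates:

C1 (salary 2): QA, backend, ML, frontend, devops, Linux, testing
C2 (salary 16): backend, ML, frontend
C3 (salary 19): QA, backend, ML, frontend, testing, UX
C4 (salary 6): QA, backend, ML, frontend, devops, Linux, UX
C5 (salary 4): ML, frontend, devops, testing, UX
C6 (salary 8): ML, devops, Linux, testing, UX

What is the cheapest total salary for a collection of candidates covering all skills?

6

C1, C5 cover every skill at salary 2 + 4 = 6.
Any cover uses at least 2 candidates; among all covering selections none totals below 6.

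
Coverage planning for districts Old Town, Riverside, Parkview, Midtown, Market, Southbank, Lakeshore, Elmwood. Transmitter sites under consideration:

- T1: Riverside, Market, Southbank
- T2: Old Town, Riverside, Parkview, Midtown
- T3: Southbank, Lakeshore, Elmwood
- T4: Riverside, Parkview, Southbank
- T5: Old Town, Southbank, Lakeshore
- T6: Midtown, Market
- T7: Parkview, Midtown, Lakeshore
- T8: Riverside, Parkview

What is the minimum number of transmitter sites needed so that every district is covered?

T1, T2, T3 together cover {Old Town, Riverside, Parkview, Midtown, Market, Southbank, Lakeshore, Elmwood} — every district.
No 2 of the 8 transmitter sites cover everything (all 28 pairs fall short), so 3 is minimum.

3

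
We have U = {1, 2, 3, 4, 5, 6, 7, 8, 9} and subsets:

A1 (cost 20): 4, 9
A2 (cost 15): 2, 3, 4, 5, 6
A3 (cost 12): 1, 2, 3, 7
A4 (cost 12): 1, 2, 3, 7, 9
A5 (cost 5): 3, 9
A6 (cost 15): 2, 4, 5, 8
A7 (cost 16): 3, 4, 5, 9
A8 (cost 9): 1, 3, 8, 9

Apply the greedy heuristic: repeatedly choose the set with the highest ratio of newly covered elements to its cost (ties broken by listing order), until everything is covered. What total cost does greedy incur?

Pick 1: A8 adds 4 new (1, 3, 8, 9) at cost 9 (ratio 4/9).
Pick 2: A2 adds 4 new (2, 4, 5, 6) at cost 15 (ratio 4/15).
Pick 3: A3 adds 1 new (7) at cost 12 (ratio 1/12).
Greedy total cost: 9 + 15 + 12 = 36.

36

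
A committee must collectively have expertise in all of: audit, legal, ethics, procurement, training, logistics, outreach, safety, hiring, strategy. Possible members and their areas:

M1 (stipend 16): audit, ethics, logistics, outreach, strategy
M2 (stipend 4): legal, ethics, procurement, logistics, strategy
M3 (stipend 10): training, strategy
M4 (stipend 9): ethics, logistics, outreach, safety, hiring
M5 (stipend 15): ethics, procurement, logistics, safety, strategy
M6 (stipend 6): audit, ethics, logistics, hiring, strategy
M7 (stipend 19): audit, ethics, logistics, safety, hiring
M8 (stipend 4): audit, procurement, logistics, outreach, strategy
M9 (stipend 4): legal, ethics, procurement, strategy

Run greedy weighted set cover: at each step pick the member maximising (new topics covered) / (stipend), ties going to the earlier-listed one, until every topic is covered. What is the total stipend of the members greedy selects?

27

Pick 1: M2 adds 5 new (legal, ethics, procurement, logistics, strategy) at stipend 4 (ratio 5/4).
Pick 2: M8 adds 2 new (audit, outreach) at stipend 4 (ratio 2/4).
Pick 3: M4 adds 2 new (safety, hiring) at stipend 9 (ratio 2/9).
Pick 4: M3 adds 1 new (training) at stipend 10 (ratio 1/10).
Greedy total stipend: 4 + 4 + 9 + 10 = 27.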